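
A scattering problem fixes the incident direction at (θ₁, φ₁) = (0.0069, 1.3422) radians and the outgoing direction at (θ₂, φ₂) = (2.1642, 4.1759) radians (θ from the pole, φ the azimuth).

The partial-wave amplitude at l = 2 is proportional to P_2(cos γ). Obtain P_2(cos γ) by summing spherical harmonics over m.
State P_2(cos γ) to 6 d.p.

-0.021799

Expand P_2 via completeness: Σ_{m} conj(Y_{2,m}) at Ω₁ times Y_{2,m} at Ω₂ —
  m=-2: Y*=(-0.000017, 0.000008)  Y=(-0.126774, -0.233267)  product (0.000004, 0.000003)
  m=-1: Y*=(0.001208, 0.005192)  Y=(0.183055, -0.307829)  product (0.001819, 0.000579)
  m=+0: Y*=(0.630738, -0.000000)  Y=(-0.019533, 0.000000)  product (-0.012320, 0.000000)
  m=+1: Y*=(-0.001208, 0.005192)  Y=(-0.183055, -0.307829)  product (0.001819, -0.000579)
  m=+2: Y*=(-0.000017, -0.000008)  Y=(-0.126774, 0.233267)  product (0.000004, -0.000003)
Σ over m = (-0.008674, -0.000000); ×(4π/5) → (-0.021799, -0.000000). Real part: -0.021799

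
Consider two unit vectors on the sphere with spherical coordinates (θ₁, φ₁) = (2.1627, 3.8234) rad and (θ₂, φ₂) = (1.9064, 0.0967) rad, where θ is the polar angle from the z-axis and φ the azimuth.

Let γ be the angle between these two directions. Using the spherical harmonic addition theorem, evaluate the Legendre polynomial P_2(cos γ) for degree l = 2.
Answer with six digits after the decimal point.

Summing Y*_{l m}(θ₁,φ₁)·Y_{l m}(θ₂,φ₂) over m ∈ [−2, 2]; prefactor 4π/(2·2+1) = 2.513274:
  m=-2: (0.054723, 0.260338) × (0.337957, -0.066188) = (0.035725, 0.084361)  (running Σ = (0.035725, 0.084361))
  m=-1: (0.277738, 0.225427) × (-0.239114, 0.023195) = (-0.071640, -0.047461)  (running Σ = (-0.035915, 0.036900))
  m=0: (-0.020848, -0.000000) × (-0.212765, 0.000000) = (0.004436, 0.000000)  (running Σ = (-0.031479, 0.036900))
  m=1: (-0.277738, 0.225427) × (0.239114, 0.023195) = (-0.071640, 0.047461)  (running Σ = (-0.103118, 0.084361))
  m=2: (0.054723, -0.260338) × (0.337957, 0.066188) = (0.035725, -0.084361)  (running Σ = (-0.067393, 0.000000))
Accumulated sum (-0.067393, 0.000000); after 4π/(2l+1) scaling, (-0.169378, 0.000000) ⇒ P_2 = -0.169378

-0.169378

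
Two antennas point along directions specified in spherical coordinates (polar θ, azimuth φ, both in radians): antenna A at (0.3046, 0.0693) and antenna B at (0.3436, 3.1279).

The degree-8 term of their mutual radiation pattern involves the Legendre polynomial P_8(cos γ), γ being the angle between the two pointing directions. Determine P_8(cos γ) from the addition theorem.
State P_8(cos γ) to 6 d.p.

-0.004241

Summing Y*_{l m}(θ₁,φ₁)·Y_{l m}(θ₂,φ₂) over m ∈ [−8, 8]; prefactor 4π/(2·8+1) = 0.739198:
  m=-8: (0.000029, 0.000018) × (0.000085, 0.000009) = (0.000000, 0.000000)  (running Σ = (0.000000, 0.000000))
  m=-7: (0.000380, 0.000200) × (-0.000951, -0.000091) = (-0.000000, -0.000000)  (running Σ = (-0.000000, -0.000000))
  m=-6: (0.003170, 0.001400) × (0.006743, 0.000555) = (0.000021, 0.000011)  (running Σ = (0.000020, 0.000011))
  m=-5: (0.018856, 0.006808) × (-0.034127, -0.002340) = (-0.000628, -0.000276)  (running Σ = (-0.000607, -0.000265))
  m=-4: (0.082057, 0.023347) × (0.126313, 0.006925) = (0.010203, 0.003517)  (running Σ = (0.009596, 0.003252))
  m=-3: (0.255973, 0.053997) × (-0.333033, -0.013688) = (-0.084508, -0.021487)  (running Σ = (-0.074912, -0.018235))
  m=-2: (0.528107, 0.073668) × (0.567193, 0.015537) = (0.298394, 0.049989)  (running Σ = (0.223482, 0.031754))
  m=-1: (0.555524, 0.038560) × (-0.434491, -0.005950) = (-0.241140, -0.020059)  (running Σ = (-0.017659, 0.011695))
  m=0: (-0.108268, -0.000000) × (-0.273215, 0.000000) = (0.029580, 0.000000)  (running Σ = (0.011922, 0.011695))
  m=1: (-0.555524, 0.038560) × (0.434491, -0.005950) = (-0.241140, 0.020059)  (running Σ = (-0.229219, 0.031754))
  m=2: (0.528107, -0.073668) × (0.567193, -0.015537) = (0.298394, -0.049989)  (running Σ = (0.069176, -0.018235))
  m=3: (-0.255973, 0.053997) × (0.333033, -0.013688) = (-0.084508, 0.021487)  (running Σ = (-0.015333, 0.003252))
  m=4: (0.082057, -0.023347) × (0.126313, -0.006925) = (0.010203, -0.003517)  (running Σ = (-0.005130, -0.000265))
  m=5: (-0.018856, 0.006808) × (0.034127, -0.002340) = (-0.000628, 0.000276)  (running Σ = (-0.005757, 0.000011))
  m=6: (0.003170, -0.001400) × (0.006743, -0.000555) = (0.000021, -0.000011)  (running Σ = (-0.005737, -0.000000))
  m=7: (-0.000380, 0.000200) × (0.000951, -0.000091) = (-0.000000, 0.000000)  (running Σ = (-0.005737, 0.000000))
  m=8: (0.000029, -0.000018) × (0.000085, -0.000009) = (0.000000, -0.000000)  (running Σ = (-0.005737, -0.000000))
Accumulated sum (-0.005737, -0.000000); after 4π/(2l+1) scaling, (-0.004241, -0.000000) ⇒ P_8 = -0.004241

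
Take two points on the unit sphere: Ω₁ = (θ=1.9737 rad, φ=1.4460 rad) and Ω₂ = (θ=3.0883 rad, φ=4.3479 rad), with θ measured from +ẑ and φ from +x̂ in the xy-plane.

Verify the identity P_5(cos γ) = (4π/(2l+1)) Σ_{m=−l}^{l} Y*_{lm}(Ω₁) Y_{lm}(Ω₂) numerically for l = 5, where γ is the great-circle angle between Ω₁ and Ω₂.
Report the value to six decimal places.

Summing Y*_{l m}(θ₁,φ₁)·Y_{l m}(θ₂,φ₂) over m ∈ [−5, 5]; prefactor 4π/(2·5+1) = 1.142397:
  [-5]  conj(Y_{5,-5})(Ω₁) = +0.178658+0.248157i ; Y_{5,-5}(Ω₂) = -0.000000-0.000000i ; Δ = -0.000000-0.000000i
  [-4]  conj(Y_{5,-4})(Ω₁) = -0.361845+0.197294i ; Y_{5,-4}(Ω₂) = -0.000001-0.000012i ; Δ = +0.000003+0.000004i
  [-3]  conj(Y_{5,-3})(Ω₁) = -0.037783-0.096159i ; Y_{5,-3}(Ω₂) = +0.000370-0.000192i ; Δ = -0.000032-0.000028i
  [-2]  conj(Y_{5,-2})(Ω₁) = -0.293600+0.074841i ; Y_{5,-2}(Ω₂) = +0.007133+0.006370i ; Δ = -0.002571-0.001336i
  [-1]  conj(Y_{5,-1})(Ω₁) = -0.024057-0.191769i ; Y_{5,-1}(Ω₂) = -0.048171+0.126255i ; Δ = +0.025371+0.006200i
  [+0]  conj(Y_{5,0})(Ω₁) = -0.262635-0.000000i ; Y_{5,0}(Ω₂) = -0.915777+0.000000i ; Δ = +0.240515+0.000000i
  [+1]  conj(Y_{5,1})(Ω₁) = +0.024057-0.191769i ; Y_{5,1}(Ω₂) = +0.048171+0.126255i ; Δ = +0.025371-0.006200i
  [+2]  conj(Y_{5,2})(Ω₁) = -0.293600-0.074841i ; Y_{5,2}(Ω₂) = +0.007133-0.006370i ; Δ = -0.002571+0.001336i
  [+3]  conj(Y_{5,3})(Ω₁) = +0.037783-0.096159i ; Y_{5,3}(Ω₂) = -0.000370-0.000192i ; Δ = -0.000032+0.000028i
  [+4]  conj(Y_{5,4})(Ω₁) = -0.361845-0.197294i ; Y_{5,4}(Ω₂) = -0.000001+0.000012i ; Δ = +0.000003-0.000004i
  [+5]  conj(Y_{5,5})(Ω₁) = -0.178658+0.248157i ; Y_{5,5}(Ω₂) = +0.000000-0.000000i ; Δ = -0.000000+0.000000i
Total Σ_m = +0.286056+0.000000i. Multiply by 1.142397: +0.326789+0.000000i. P_5(cos γ) = 0.326789

0.326789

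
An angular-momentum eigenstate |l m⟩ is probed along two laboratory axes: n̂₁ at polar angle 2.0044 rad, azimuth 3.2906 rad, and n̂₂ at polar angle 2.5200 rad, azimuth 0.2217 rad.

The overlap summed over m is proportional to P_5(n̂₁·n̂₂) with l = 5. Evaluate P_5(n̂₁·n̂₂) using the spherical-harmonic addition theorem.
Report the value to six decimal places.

Term-by-term m-sum for l=5 (normalisation 4π/11 = 1.142397):
  [-5]  conj(Y_{5,-5})(Ω₁) = -0.209941-0.193643i ; Y_{5,-5}(Ω₂) = +0.013862-0.027818i ; Δ = -0.008297+0.003156i
  [-4]  conj(Y_{5,-4})(Ω₁) = -0.346059-0.234740i ; Y_{5,-4}(Ω₂) = -0.086702+0.106345i ; Δ = +0.054968-0.016449i
  [-3]  conj(Y_{5,-3})(Ω₁) = -0.137230-0.065786i ; Y_{5,-3}(Ω₂) = +0.265975-0.208607i ; Δ = -0.050223+0.011130i
  [-2]  conj(Y_{5,-2})(Ω₁) = +0.263685+0.080994i ; Y_{5,-2}(Ω₂) = -0.414720+0.196968i ; Δ = -0.125309+0.018348i
  [-1]  conj(Y_{5,-1})(Ω₁) = +0.234806+0.035249i ; Y_{5,-1}(Ω₂) = +0.167361-0.037724i ; Δ = +0.040627-0.002958i
  [+0]  conj(Y_{5,0})(Ω₁) = -0.226350-0.000000i ; Y_{5,0}(Ω₂) = +0.356096+0.000000i ; Δ = -0.080602-0.000000i
  [+1]  conj(Y_{5,1})(Ω₁) = -0.234806+0.035249i ; Y_{5,1}(Ω₂) = -0.167361-0.037724i ; Δ = +0.040627+0.002958i
  [+2]  conj(Y_{5,2})(Ω₁) = +0.263685-0.080994i ; Y_{5,2}(Ω₂) = -0.414720-0.196968i ; Δ = -0.125309-0.018348i
  [+3]  conj(Y_{5,3})(Ω₁) = +0.137230-0.065786i ; Y_{5,3}(Ω₂) = -0.265975-0.208607i ; Δ = -0.050223-0.011130i
  [+4]  conj(Y_{5,4})(Ω₁) = -0.346059+0.234740i ; Y_{5,4}(Ω₂) = -0.086702-0.106345i ; Δ = +0.054968+0.016449i
  [+5]  conj(Y_{5,5})(Ω₁) = +0.209941-0.193643i ; Y_{5,5}(Ω₂) = -0.013862-0.027818i ; Δ = -0.008297-0.003156i
Σ over m = -0.257072+0.000000i; ×(4π/11) → -0.293678+0.000000i. Real part: -0.293678

-0.293678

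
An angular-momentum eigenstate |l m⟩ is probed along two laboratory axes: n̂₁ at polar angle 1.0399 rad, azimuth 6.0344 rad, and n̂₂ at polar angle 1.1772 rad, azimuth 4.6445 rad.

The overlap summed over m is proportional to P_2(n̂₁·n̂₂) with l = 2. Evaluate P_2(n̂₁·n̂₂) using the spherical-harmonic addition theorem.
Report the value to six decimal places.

Expand P_2 via completeness: Σ_{m} conj(Y_{2,m}) at Ω₁ times Y_{2,m} at Ω₂ —
  m=-2: +0.252423-0.137104i × -0.326428-0.044596i = -0.088512+0.033498i  (running Σ = -0.088512+0.033498i)
  m=-1: +0.326921-0.083054i × -0.018562+0.272996i = +0.016605+0.090790i  (running Σ = -0.071907+0.124288i)
  m=0: -0.072843-0.000000i × -0.176227+0.000000i = +0.012837+0.000000i  (running Σ = -0.059070+0.124288i)
  m=1: -0.326921-0.083054i × +0.018562+0.272996i = +0.016605-0.090790i  (running Σ = -0.042465+0.033498i)
  m=2: +0.252423+0.137104i × -0.326428+0.044596i = -0.088512-0.033498i  (running Σ = -0.130978+0.000000i)
Accumulated sum -0.130978+0.000000i; after 4π/(2l+1) scaling, -0.329182+0.000000i ⇒ P_2 = -0.329182

-0.329182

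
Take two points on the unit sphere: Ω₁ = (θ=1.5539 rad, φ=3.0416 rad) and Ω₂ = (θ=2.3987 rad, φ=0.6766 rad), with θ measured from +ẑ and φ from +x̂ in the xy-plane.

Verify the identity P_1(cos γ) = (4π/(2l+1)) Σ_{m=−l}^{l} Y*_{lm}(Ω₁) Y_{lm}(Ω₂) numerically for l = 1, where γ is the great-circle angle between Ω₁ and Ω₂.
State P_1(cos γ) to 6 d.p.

Term-by-term m-sum for l=1 (normalisation 4π/3 = 4.188790):
  m=-1: -0.343719+0.034484i × +0.182217-0.146330i = -0.057585+0.056580i  (running Σ = -0.057585+0.056580i)
  m=0: +0.008255-0.000000i × -0.359863+0.000000i = -0.002971+0.000000i  (running Σ = -0.060556+0.056580i)
  m=1: +0.343719+0.034484i × -0.182217-0.146330i = -0.057585-0.056580i  (running Σ = -0.118142+0.000000i)
Σ over m = -0.118142+0.000000i; ×(4π/3) → -0.494870+0.000000i. Real part: -0.494870

-0.494870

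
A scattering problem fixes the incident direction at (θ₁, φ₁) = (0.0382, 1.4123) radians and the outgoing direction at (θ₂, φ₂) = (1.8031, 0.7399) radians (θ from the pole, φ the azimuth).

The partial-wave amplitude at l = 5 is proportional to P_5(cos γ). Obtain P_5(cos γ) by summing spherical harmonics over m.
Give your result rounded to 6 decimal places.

-0.308383

Term-by-term m-sum for l=5 (normalisation 4π/11 = 1.142397):
  term(m=-5) = -0.000000-0.000000i   from Y*(Ω₁)=+0.000000+0.000000i, Y(Ω₂)=-0.343635+0.214442i
  term(m=-4) = +0.000001-0.000000i   from Y*(Ω₁)=+0.000003-0.000002i, Y(Ω₂)=+0.298024+0.054845i
  term(m=-3) = +0.000011-0.000023i   from Y*(Ω₁)=-0.000070-0.000137i, Y(Ω₂)=+0.100759+0.132844i
  term(m=-2) = +0.000343+0.001493i   from Y*(Ω₁)=-0.004684+0.001537i, Y(Ω₂)=+0.028237-0.309455i
  term(m=-1) = +0.007525+0.005991i   from Y*(Ω₁)=+0.015366+0.096135i, Y(Ω₂)=+0.072963-0.066608i
  term(m=+0) = -0.285703+0.000000i   from Y*(Ω₁)=+0.925390-0.000000i, Y(Ω₂)=-0.308738+0.000000i
  term(m=+1) = +0.007525-0.005991i   from Y*(Ω₁)=-0.015366+0.096135i, Y(Ω₂)=-0.072963-0.066608i
  term(m=+2) = +0.000343-0.001493i   from Y*(Ω₁)=-0.004684-0.001537i, Y(Ω₂)=+0.028237+0.309455i
  term(m=+3) = +0.000011+0.000023i   from Y*(Ω₁)=+0.000070-0.000137i, Y(Ω₂)=-0.100759+0.132844i
  term(m=+4) = +0.000001+0.000000i   from Y*(Ω₁)=+0.000003+0.000002i, Y(Ω₂)=+0.298024-0.054845i
  term(m=+5) = -0.000000+0.000000i   from Y*(Ω₁)=-0.000000+0.000000i, Y(Ω₂)=+0.343635+0.214442i
Σ over m = -0.269944-0.000000i; ×(4π/11) → -0.308383-0.000000i. Real part: -0.308383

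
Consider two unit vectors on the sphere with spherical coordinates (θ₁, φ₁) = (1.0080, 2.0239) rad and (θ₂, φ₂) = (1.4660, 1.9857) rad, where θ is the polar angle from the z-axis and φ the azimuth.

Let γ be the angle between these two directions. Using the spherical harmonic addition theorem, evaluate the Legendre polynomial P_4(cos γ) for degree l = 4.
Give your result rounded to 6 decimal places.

Summing Y*_{l m}(θ₁,φ₁)·Y_{l m}(θ₂,φ₂) over m ∈ [−4, 4]; prefactor 4π/(2·4+1) = 1.396263:
  m=-4: -0.054181+0.219859i × -0.038399-0.431195i = +0.096883+0.014920i  (running Σ = +0.096883+0.014920i)
  m=-3: +0.395034-0.084812i × +0.122001+0.041255i = +0.051693+0.005950i  (running Σ = +0.148576+0.020870i)
  m=-2: -0.146510-0.186998i × +0.206232-0.225413i = -0.072367-0.005540i  (running Σ = +0.076209+0.015330i)
  m=-1: +0.094132-0.193335i × +0.057997+0.131670i = +0.030916+0.001182i  (running Σ = +0.107125+0.016512i)
  m=0: -0.286033-0.000000i × +0.283074+0.000000i = -0.080969-0.000000i  (running Σ = +0.026156+0.016512i)
  m=1: -0.094132-0.193335i × -0.057997+0.131670i = +0.030916-0.001182i  (running Σ = +0.057072+0.015330i)
  m=2: -0.146510+0.186998i × +0.206232+0.225413i = -0.072367+0.005540i  (running Σ = -0.015295+0.020870i)
  m=3: -0.395034-0.084812i × -0.122001+0.041255i = +0.051693-0.005950i  (running Σ = +0.036398+0.014920i)
  m=4: -0.054181-0.219859i × -0.038399+0.431195i = +0.096883-0.014920i  (running Σ = +0.133281+0.000000i)
Σ over m = +0.133281+0.000000i; ×(4π/9) → +0.186096+0.000000i. Real part: 0.186096

0.186096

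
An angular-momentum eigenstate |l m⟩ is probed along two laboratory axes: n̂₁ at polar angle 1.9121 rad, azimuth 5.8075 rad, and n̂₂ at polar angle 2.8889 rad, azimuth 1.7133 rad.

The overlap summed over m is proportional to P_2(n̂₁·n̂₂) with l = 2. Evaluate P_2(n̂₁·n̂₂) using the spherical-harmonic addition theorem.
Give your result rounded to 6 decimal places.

-0.447239

Summing Y*_{l m}(θ₁,φ₁)·Y_{l m}(θ₂,φ₂) over m ∈ [−2, 2]; prefactor 4π/(2·2+1) = 2.513274:
  m=-2: Y*=+0.199134-0.279273i  Y=-0.023170+0.006789i  product -0.002718+0.007823i
  m=-1: Y*=-0.216616+0.111588i  Y=+0.026560+0.185117i  product -0.026410-0.037136i
  m=+0: Y*=-0.209387-0.000000i  Y=+0.571642+0.000000i  product -0.119694-0.000000i
  m=+1: Y*=+0.216616+0.111588i  Y=-0.026560+0.185117i  product -0.026410+0.037136i
  m=+2: Y*=+0.199134+0.279273i  Y=-0.023170-0.006789i  product -0.002718-0.007823i
Accumulated sum -0.177951+0.000000i; after 4π/(2l+1) scaling, -0.447239+0.000000i ⇒ P_2 = -0.447239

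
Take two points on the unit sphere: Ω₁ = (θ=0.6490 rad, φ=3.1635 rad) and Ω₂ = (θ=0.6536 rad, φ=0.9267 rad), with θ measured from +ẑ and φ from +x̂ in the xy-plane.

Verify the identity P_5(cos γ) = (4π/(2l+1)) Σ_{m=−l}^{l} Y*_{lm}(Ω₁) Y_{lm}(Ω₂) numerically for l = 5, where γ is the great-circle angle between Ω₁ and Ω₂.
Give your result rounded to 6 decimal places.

0.263325

Term-by-term m-sum for l=5 (normalisation 4π/11 = 1.142397):
  m=-5: Y*=(-0.037206, -0.004092)  Y=(-0.003040, 0.038457)  product (0.000270, -0.001418)
  m=-4: Y*=(0.155428, 0.013655)  Y=(-0.134508, 0.085309)  product (-0.022071, 0.011423)
  m=-3: Y*=(-0.359139, -0.023637)  Y=(-0.339901, -0.128519)  product (0.119034, 0.054191)
  m=-2: Y*=(0.445504, 0.019532)  Y=(-0.123575, -0.425569)  product (-0.046741, -0.192007)
  m=-1: Y*=(-0.111102, -0.002434)  Y=(0.060617, -0.080722)  product (-0.006931, 0.008821)
  m=+0: Y*=(-0.377322, -0.000000)  Y=(-0.379994, 0.000000)  product (0.143380, 0.000000)
  m=+1: Y*=(0.111102, -0.002434)  Y=(-0.060617, -0.080722)  product (-0.006931, -0.008821)
  m=+2: Y*=(0.445504, -0.019532)  Y=(-0.123575, 0.425569)  product (-0.046741, 0.192007)
  m=+3: Y*=(0.359139, -0.023637)  Y=(0.339901, -0.128519)  product (0.119034, -0.054191)
  m=+4: Y*=(0.155428, -0.013655)  Y=(-0.134508, -0.085309)  product (-0.022071, -0.011423)
  m=+5: Y*=(0.037206, -0.004092)  Y=(0.003040, 0.038457)  product (0.000270, 0.001418)
Σ over m = (0.230502, 0.000000); ×(4π/11) → (0.263325, 0.000000). Real part: 0.263325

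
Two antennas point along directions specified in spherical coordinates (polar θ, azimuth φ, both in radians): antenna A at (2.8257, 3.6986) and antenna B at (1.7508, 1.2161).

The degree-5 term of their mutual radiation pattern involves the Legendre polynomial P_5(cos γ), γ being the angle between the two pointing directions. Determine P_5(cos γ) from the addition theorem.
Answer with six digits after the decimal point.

Expand P_5 via completeness: Σ_{m} conj(Y_{5,m}) at Ω₁ times Y_{5,m} at Ω₂ —
  m=-5: Y*=0.00126 - 0.00047j  Y=0.41907 + 0.08612j  product 0.00057 - 0.00009j
  m=-4: Y*=0.00794 - 0.01029j  Y=-0.03728 - 0.24336j  product -0.00280 - 0.00155j
  m=-3: Y*=0.00740 - 0.07360j  Y=0.20495 - 0.11376j  product -0.00686 - 0.01593j
  m=-2: Y*=-0.11729 - 0.23867j  Y=-0.20141 - 0.17291j  product -0.01764 + 0.06835j
  m=-1: Y*=-0.46396 - 0.28895j  Y=0.06269 - 0.16927j  product -0.07800 + 0.06042j
  m=+0: Y*=-0.35373 + 0.00000j  Y=-0.26845 + 0.00000j  product 0.09496 + 0.00000j
  m=+1: Y*=0.46396 - 0.28895j  Y=-0.06269 - 0.16927j  product -0.07800 - 0.06042j
  m=+2: Y*=-0.11729 + 0.23867j  Y=-0.20141 + 0.17291j  product -0.01764 - 0.06835j
  m=+3: Y*=-0.00740 - 0.07360j  Y=-0.20495 - 0.11376j  product -0.00686 + 0.01593j
  m=+4: Y*=0.00794 + 0.01029j  Y=-0.03728 + 0.24336j  product -0.00280 + 0.00155j
  m=+5: Y*=-0.00126 - 0.00047j  Y=-0.41907 + 0.08612j  product 0.00057 + 0.00009j
Total Σ_m = -0.11449 + 0.00000j. Multiply by 1.142397: -0.13080 + 0.00000j. P_5(cos γ) = -0.130797

-0.130797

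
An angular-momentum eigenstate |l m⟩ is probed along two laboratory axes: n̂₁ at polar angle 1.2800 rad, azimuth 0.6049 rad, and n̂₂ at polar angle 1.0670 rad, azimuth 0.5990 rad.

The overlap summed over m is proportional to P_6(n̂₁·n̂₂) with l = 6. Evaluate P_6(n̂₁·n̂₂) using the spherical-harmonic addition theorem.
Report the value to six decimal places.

Term-by-term m-sum for l=6 (normalisation 4π/13 = 0.966644):
  [-6]  conj(Y_{6,-6})(Ω₁) = -0.329912-0.175043i ; Y_{6,-6}(Ω₂) = -0.196008+0.095265i ; Δ = +0.081341+0.002881i
  [-5]  conj(Y_{6,-5})(Ω₁) = -0.384542+0.045234i ; Y_{6,-5}(Ω₂) = -0.411691-0.060787i ; Δ = +0.161062+0.004753i
  [-4]  conj(Y_{6,-4})(Ω₁) = +0.021594-0.019015i ; Y_{6,-4}(Ω₂) = -0.241075-0.222608i ; Δ = -0.009439-0.000223i
  [-3]  conj(Y_{6,-3})(Ω₁) = +0.083110-0.333964i ; Y_{6,-3}(Ω₂) = +0.020674+0.089832i ; Δ = +0.031719+0.000561i
  [-2]  conj(Y_{6,-2})(Ω₁) = -0.027102-0.071786i ; Y_{6,-2}(Ω₂) = -0.127607+0.326292i ; Δ = +0.026882+0.000317i
  [-1]  conj(Y_{6,-1})(Ω₁) = +0.256610+0.177408i ; Y_{6,-1}(Ω₂) = -0.028656+0.019563i ; Δ = -0.010824-0.000064i
  [+0]  conj(Y_{6,0})(Ω₁) = +0.103695-0.000000i ; Y_{6,0}(Ω₂) = +0.336011+0.000000i ; Δ = +0.034843+0.000000i
  [+1]  conj(Y_{6,1})(Ω₁) = -0.256610+0.177408i ; Y_{6,1}(Ω₂) = +0.028656+0.019563i ; Δ = -0.010824+0.000064i
  [+2]  conj(Y_{6,2})(Ω₁) = -0.027102+0.071786i ; Y_{6,2}(Ω₂) = -0.127607-0.326292i ; Δ = +0.026882-0.000317i
  [+3]  conj(Y_{6,3})(Ω₁) = -0.083110-0.333964i ; Y_{6,3}(Ω₂) = -0.020674+0.089832i ; Δ = +0.031719-0.000561i
  [+4]  conj(Y_{6,4})(Ω₁) = +0.021594+0.019015i ; Y_{6,4}(Ω₂) = -0.241075+0.222608i ; Δ = -0.009439+0.000223i
  [+5]  conj(Y_{6,5})(Ω₁) = +0.384542+0.045234i ; Y_{6,5}(Ω₂) = +0.411691-0.060787i ; Δ = +0.161062-0.004753i
  [+6]  conj(Y_{6,6})(Ω₁) = -0.329912+0.175043i ; Y_{6,6}(Ω₂) = -0.196008-0.095265i ; Δ = +0.081341-0.002881i
Accumulated sum +0.596325-0.000000i; after 4π/(2l+1) scaling, +0.576433-0.000000i ⇒ P_6 = 0.576433

0.576433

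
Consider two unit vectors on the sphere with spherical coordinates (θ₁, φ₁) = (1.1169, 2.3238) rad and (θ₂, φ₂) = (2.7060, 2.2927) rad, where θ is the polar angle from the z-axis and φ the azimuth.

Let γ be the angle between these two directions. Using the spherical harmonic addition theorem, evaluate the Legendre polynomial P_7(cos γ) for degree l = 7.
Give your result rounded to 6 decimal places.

0.040314

Term-by-term m-sum for l=7 (normalisation 4π/15 = 0.837758):
  [-7]  conj(Y_{7,-7})(Ω₁) = -0.20084 - 0.12553j ; Y_{7,-7}(Ω₂) = -0.00112 + 0.00040j ; Δ = 0.00028 + 0.00006j
  [-6]  conj(Y_{7,-6})(Ω₁) = 0.08351 + 0.42420j ; Y_{7,-6}(Ω₂) = -0.00356 + 0.00889j ; Δ = -0.00407 - 0.00077j
  [-5]  conj(Y_{7,-5})(Ω₁) = 0.18834 - 0.26191j ; Y_{7,-5}(Ω₂) = 0.02144 + 0.04242j ; Δ = 0.01515 + 0.00237j
  [-4]  conj(Y_{7,-4})(Ω₁) = 0.10423 - 0.01358j ; Y_{7,-4}(Ω₂) = 0.15689 + 0.04072j ; Δ = 0.01691 + 0.00211j
  [-3]  conj(Y_{7,-3})(Ω₁) = -0.27315 - 0.22462j ; Y_{7,-3}(Ω₂) = 0.31225 - 0.21130j ; Δ = -0.13276 - 0.01242j
  [-2]  conj(Y_{7,-2})(Ω₁) = 0.00309 + 0.04770j ; Y_{7,-2}(Ω₂) = 0.06780 - 0.53103j ; Δ = 0.02554 + 0.00159j
  [-1]  conj(Y_{7,-1})(Ω₁) = -0.22403 + 0.23903j ; Y_{7,-1}(Ω₂) = -0.17402 - 0.19765j ; Δ = 0.08623 + 0.00268j
  [+0]  conj(Y_{7,0})(Ω₁) = 0.08965 + 0.00000j ; Y_{7,0}(Ω₂) = 0.37448 + 0.00000j ; Δ = 0.03357 + 0.00000j
  [+1]  conj(Y_{7,1})(Ω₁) = 0.22403 + 0.23903j ; Y_{7,1}(Ω₂) = 0.17402 - 0.19765j ; Δ = 0.08623 - 0.00268j
  [+2]  conj(Y_{7,2})(Ω₁) = 0.00309 - 0.04770j ; Y_{7,2}(Ω₂) = 0.06780 + 0.53103j ; Δ = 0.02554 - 0.00159j
  [+3]  conj(Y_{7,3})(Ω₁) = 0.27315 - 0.22462j ; Y_{7,3}(Ω₂) = -0.31225 - 0.21130j ; Δ = -0.13276 + 0.01242j
  [+4]  conj(Y_{7,4})(Ω₁) = 0.10423 + 0.01358j ; Y_{7,4}(Ω₂) = 0.15689 - 0.04072j ; Δ = 0.01691 - 0.00211j
  [+5]  conj(Y_{7,5})(Ω₁) = -0.18834 - 0.26191j ; Y_{7,5}(Ω₂) = -0.02144 + 0.04242j ; Δ = 0.01515 - 0.00237j
  [+6]  conj(Y_{7,6})(Ω₁) = 0.08351 - 0.42420j ; Y_{7,6}(Ω₂) = -0.00356 - 0.00889j ; Δ = -0.00407 + 0.00077j
  [+7]  conj(Y_{7,7})(Ω₁) = 0.20084 - 0.12553j ; Y_{7,7}(Ω₂) = 0.00112 + 0.00040j ; Δ = 0.00028 - 0.00006j
Total Σ_m = 0.04812 - 0.00000j. Multiply by 0.837758: 0.04031 - 0.00000j. P_7(cos γ) = 0.040314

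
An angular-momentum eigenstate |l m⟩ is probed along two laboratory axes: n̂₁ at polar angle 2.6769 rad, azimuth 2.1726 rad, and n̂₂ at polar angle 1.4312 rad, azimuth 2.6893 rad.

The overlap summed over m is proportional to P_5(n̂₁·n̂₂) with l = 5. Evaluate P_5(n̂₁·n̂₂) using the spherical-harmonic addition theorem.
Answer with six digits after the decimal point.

0.343466

Expand P_5 via completeness: Σ_{m} conj(Y_{5,m}) at Ω₁ times Y_{5,m} at Ω₂ —
  term(m=-5) = -0.003146-0.001964i   from Y*(Ω₁)=-0.001109-0.008316i, Y(Ω₂)=+0.281572-0.340697i
  term(m=-4) = +0.004946+0.009141i   from Y*(Ω₁)=+0.039282-0.035465i, Y(Ω₂)=-0.046373+0.190838i
  term(m=-3) = -0.001107+0.053476i   from Y*(Ω₁)=+0.187530+0.044823i, Y(Ω₂)=+0.058891+0.271085i
  term(m=-2) = +0.047414-0.079567i   from Y*(Ω₁)=+0.152654+0.396881i, Y(Ω₂)=-0.134615-0.171242i
  term(m=-1) = +0.094014-0.053417i   from Y*(Ω₁)=-0.261947+0.381409i, Y(Ω₂)=-0.210196-0.102131i
  term(m=+0) = +0.016411+0.000000i   from Y*(Ω₁)=+0.073783-0.000000i, Y(Ω₂)=+0.222423+0.000000i
  term(m=+1) = +0.094014+0.053417i   from Y*(Ω₁)=+0.261947+0.381409i, Y(Ω₂)=+0.210196-0.102131i
  term(m=+2) = +0.047414+0.079567i   from Y*(Ω₁)=+0.152654-0.396881i, Y(Ω₂)=-0.134615+0.171242i
  term(m=+3) = -0.001107-0.053476i   from Y*(Ω₁)=-0.187530+0.044823i, Y(Ω₂)=-0.058891+0.271085i
  term(m=+4) = +0.004946-0.009141i   from Y*(Ω₁)=+0.039282+0.035465i, Y(Ω₂)=-0.046373-0.190838i
  term(m=+5) = -0.003146+0.001964i   from Y*(Ω₁)=+0.001109-0.008316i, Y(Ω₂)=-0.281572-0.340697i
Σ over m = +0.300654+0.000000i; ×(4π/11) → +0.343466+0.000000i. Real part: 0.343466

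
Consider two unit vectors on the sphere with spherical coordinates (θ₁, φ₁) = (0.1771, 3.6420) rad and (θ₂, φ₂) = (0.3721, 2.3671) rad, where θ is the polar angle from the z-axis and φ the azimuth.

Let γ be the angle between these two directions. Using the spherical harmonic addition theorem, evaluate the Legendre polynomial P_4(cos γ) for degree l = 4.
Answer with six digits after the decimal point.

0.445248

Addition theorem: P_4(cos γ) = (4π/9) Σ_m Y*_{lm}(Ω₁) Y_{lm}(Ω₂), m = −4…4:
  m=-4: -0.00018 + 0.00039j × -0.00772 + 0.00034j = 0.00000 - 0.00000j  (running Σ = 0.00000 - 0.00000j)
  m=-3: -0.00047 - 0.00672j × 0.03831 - 0.04090j = -0.00029 - 0.00024j  (running Σ = -0.00029 - 0.00024j)
  m=-2: 0.03240 + 0.05055j × 0.00489 + 0.22434j = -0.01118 + 0.00752j  (running Σ = -0.01147 + 0.00727j)
  m=-1: -0.27229 - 0.14890j × -0.35214 - 0.34455j = 0.04458 + 0.14625j  (running Σ = 0.03311 + 0.15353j)
  m=0: 0.71852 + 0.00000j × 0.35165 + 0.00000j = 0.25266 + 0.00000j  (running Σ = 0.28577 + 0.15353j)
  m=1: 0.27229 - 0.14890j × 0.35214 - 0.34455j = 0.04458 - 0.14625j  (running Σ = 0.33036 + 0.00727j)
  m=2: 0.03240 - 0.05055j × 0.00489 - 0.22434j = -0.01118 - 0.00752j  (running Σ = 0.31918 - 0.00024j)
  m=3: 0.00047 - 0.00672j × -0.03831 - 0.04090j = -0.00029 + 0.00024j  (running Σ = 0.31888 - 0.00000j)
  m=4: -0.00018 - 0.00039j × -0.00772 - 0.00034j = 0.00000 + 0.00000j  (running Σ = 0.31889 - 0.00000j)
Total Σ_m = 0.31889 - 0.00000j. Multiply by 1.396263: 0.44525 - 0.00000j. P_4(cos γ) = 0.445248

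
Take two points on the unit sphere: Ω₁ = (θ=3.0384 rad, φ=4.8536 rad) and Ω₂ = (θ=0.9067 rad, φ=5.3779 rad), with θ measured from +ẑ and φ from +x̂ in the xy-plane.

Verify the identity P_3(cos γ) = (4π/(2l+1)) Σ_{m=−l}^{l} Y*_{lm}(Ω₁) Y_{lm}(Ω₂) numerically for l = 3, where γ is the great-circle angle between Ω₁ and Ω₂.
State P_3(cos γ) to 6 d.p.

0.414351

Summing Y*_{l m}(θ₁,φ₁)·Y_{l m}(θ₂,φ₂) over m ∈ [−3, 3]; prefactor 4π/(2·3+1) = 1.795196:
  [-3]  conj(Y_{3,-3})(Ω₁) = -0.000187+0.000416i ; Y_{3,-3}(Ω₂) = -0.185554+0.084143i ; Δ = -0.000000-0.000093i
  [-2]  conj(Y_{3,-2})(Ω₁) = +0.010359+0.003006i ; Y_{3,-2}(Ω₂) = -0.092763+0.379435i ; Δ = -0.002102+0.003652i
  [-1]  conj(Y_{3,-1})(Ω₁) = +0.018493-0.130089i ; Y_{3,-1}(Ω₂) = +0.141337+0.180053i ; Δ = +0.026037-0.015057i
  [+0]  conj(Y_{3,0})(Ω₁) = -0.722689-0.000000i ; Y_{3,0}(Ω₂) = -0.253140+0.000000i ; Δ = +0.182941+0.000000i
  [+1]  conj(Y_{3,1})(Ω₁) = -0.018493-0.130089i ; Y_{3,1}(Ω₂) = -0.141337+0.180053i ; Δ = +0.026037+0.015057i
  [+2]  conj(Y_{3,2})(Ω₁) = +0.010359-0.003006i ; Y_{3,2}(Ω₂) = -0.092763-0.379435i ; Δ = -0.002102-0.003652i
  [+3]  conj(Y_{3,3})(Ω₁) = +0.000187+0.000416i ; Y_{3,3}(Ω₂) = +0.185554+0.084143i ; Δ = -0.000000+0.000093i
Σ over m = +0.230811-0.000000i; ×(4π/7) → +0.414351-0.000000i. Real part: 0.414351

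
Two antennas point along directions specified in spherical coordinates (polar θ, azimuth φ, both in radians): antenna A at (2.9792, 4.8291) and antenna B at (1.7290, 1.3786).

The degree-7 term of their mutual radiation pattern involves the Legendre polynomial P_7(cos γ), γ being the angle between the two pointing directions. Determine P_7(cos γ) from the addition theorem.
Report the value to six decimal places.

-0.007368

Expand P_7 via completeness: Σ_{m} conj(Y_{7,m}) at Ω₁ times Y_{7,m} at Ω₂ —
  [-7]  conj(Y_{7,-7})(Ω₁) = (-0.000001, 0.000001) ; Y_{7,-7}(Ω₂) = (-0.446346, 0.102356) ; Δ = (0.000000, -0.000001)
  [-6]  conj(Y_{7,-6})(Ω₁) = (0.000025, 0.000021) ; Y_{7,-6}(Ω₂) = (0.110868, 0.249861) ; Δ = (-0.000003, 0.000009)
  [-5]  conj(Y_{7,-5})(Ω₁) = (0.000260, -0.000394) ; Y_{7,-5}(Ω₂) = (-0.191329, 0.133671) ; Δ = (0.000003, 0.000110)
  [-4]  conj(Y_{7,-4})(Ω₁) = (-0.004269, -0.002152) ; Y_{7,-4}(Ω₂) = (0.211577, 0.204662) ; Δ = (-0.000463, -0.001329)
  [-3]  conj(Y_{7,-3})(Ω₁) = (-0.011924, 0.032654) ; Y_{7,-3}(Ω₂) = (-0.084216, 0.129503) ; Δ = (-0.003225, -0.004294)
  [-2]  conj(Y_{7,-2})(Ω₁) = (0.170797, 0.040608) ; Y_{7,-2}(Ω₂) = (0.275375, 0.111393) ; Δ = (0.042510, 0.030208)
  [-1]  conj(Y_{7,-1})(Ω₁) = (0.064025, -0.546086) ; Y_{7,-1}(Ω₂) = (-0.023466, 0.120588) ; Δ = (0.064349, 0.020535)
  [+0]  conj(Y_{7,0})(Ω₁) = (-0.724527, -0.000000) ; Y_{7,0}(Ω₂) = (0.296937, 0.000000) ; Δ = (-0.215139, -0.000000)
  [+1]  conj(Y_{7,1})(Ω₁) = (-0.064025, -0.546086) ; Y_{7,1}(Ω₂) = (0.023466, 0.120588) ; Δ = (0.064349, -0.020535)
  [+2]  conj(Y_{7,2})(Ω₁) = (0.170797, -0.040608) ; Y_{7,2}(Ω₂) = (0.275375, -0.111393) ; Δ = (0.042510, -0.030208)
  [+3]  conj(Y_{7,3})(Ω₁) = (0.011924, 0.032654) ; Y_{7,3}(Ω₂) = (0.084216, 0.129503) ; Δ = (-0.003225, 0.004294)
  [+4]  conj(Y_{7,4})(Ω₁) = (-0.004269, 0.002152) ; Y_{7,4}(Ω₂) = (0.211577, -0.204662) ; Δ = (-0.000463, 0.001329)
  [+5]  conj(Y_{7,5})(Ω₁) = (-0.000260, -0.000394) ; Y_{7,5}(Ω₂) = (0.191329, 0.133671) ; Δ = (0.000003, -0.000110)
  [+6]  conj(Y_{7,6})(Ω₁) = (0.000025, -0.000021) ; Y_{7,6}(Ω₂) = (0.110868, -0.249861) ; Δ = (-0.000003, -0.000009)
  [+7]  conj(Y_{7,7})(Ω₁) = (0.000001, 0.000001) ; Y_{7,7}(Ω₂) = (0.446346, 0.102356) ; Δ = (0.000000, 0.000001)
Accumulated sum (-0.008794, -0.000000); after 4π/(2l+1) scaling, (-0.007368, -0.000000) ⇒ P_7 = -0.007368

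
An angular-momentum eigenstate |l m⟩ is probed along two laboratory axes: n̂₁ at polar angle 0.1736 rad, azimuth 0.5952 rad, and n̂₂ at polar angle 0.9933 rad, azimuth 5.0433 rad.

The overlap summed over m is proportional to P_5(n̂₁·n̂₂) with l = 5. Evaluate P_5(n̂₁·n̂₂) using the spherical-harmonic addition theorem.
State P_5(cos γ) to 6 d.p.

0.090025

Expand P_5 via completeness: Σ_{m} conj(Y_{5,m}) at Ω₁ times Y_{5,m} at Ω₂ —
  m=-5: (-0.000070, 0.000012) × (0.190942, -0.016031) = (-0.000013, 0.000003)  (running Σ = (-0.000013, 0.000003))
  m=-4: (-0.000932, 0.000887) × (0.096592, -0.382828) = (0.000250, 0.000443)  (running Σ = (0.000236, 0.000446))
  m=-3: (-0.002938, 0.013467) × (-0.286672, -0.187026) = (0.003361, -0.003311)  (running Σ = (0.003597, -0.002865))
  m=-2: (0.035328, 0.088349) × (0.054252, -0.042264) = (0.005651, 0.003300)  (running Σ = (0.009248, 0.000435))
  m=-1: (0.329057, 0.222809) × (-0.113967, -0.331739) = (0.036413, -0.134554)  (running Σ = (0.045661, -0.134119))
  m=0: (0.735538, -0.000000) × (-0.017019, 0.000000) = (-0.012518, 0.000000)  (running Σ = (0.033143, -0.134119))
  m=1: (-0.329057, 0.222809) × (0.113967, -0.331739) = (0.036413, 0.134554)  (running Σ = (0.069556, 0.000435))
  m=2: (0.035328, -0.088349) × (0.054252, 0.042264) = (0.005651, -0.003300)  (running Σ = (0.075206, -0.002865))
  m=3: (0.002938, 0.013467) × (0.286672, -0.187026) = (0.003361, 0.003311)  (running Σ = (0.078567, 0.000446))
  m=4: (-0.000932, -0.000887) × (0.096592, 0.382828) = (0.000250, -0.000443)  (running Σ = (0.078817, 0.000003))
  m=5: (0.000070, 0.000012) × (-0.190942, -0.016031) = (-0.000013, -0.000003)  (running Σ = (0.078804, -0.000000))
Σ over m = (0.078804, -0.000000); ×(4π/11) → (0.090025, -0.000000). Real part: 0.090025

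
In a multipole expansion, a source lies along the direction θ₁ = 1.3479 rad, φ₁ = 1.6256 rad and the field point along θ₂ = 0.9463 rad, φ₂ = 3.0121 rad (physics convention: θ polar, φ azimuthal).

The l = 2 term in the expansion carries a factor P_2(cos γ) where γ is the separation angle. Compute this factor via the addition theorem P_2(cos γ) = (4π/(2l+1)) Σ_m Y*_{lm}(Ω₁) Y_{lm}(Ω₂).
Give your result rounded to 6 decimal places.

Term-by-term m-sum for l=2 (normalisation 4π/5 = 2.513274):
  m=-2: -0.365194-0.040189i × +0.245744+0.065106i = -0.087128-0.033653i  (running Σ = -0.087128-0.033653i)
  m=-1: -0.009123+0.166301i × -0.363377-0.047319i = +0.011184-0.059998i  (running Σ = -0.075943-0.093651i)
  m=0: -0.269156-0.000000i × +0.008069+0.000000i = -0.002172-0.000000i  (running Σ = -0.078115-0.093651i)
  m=1: +0.009123+0.166301i × +0.363377-0.047319i = +0.011184+0.059998i  (running Σ = -0.066931-0.033653i)
  m=2: -0.365194+0.040189i × +0.245744-0.065106i = -0.087128+0.033653i  (running Σ = -0.154058-0.000000i)
Total Σ_m = -0.154058-0.000000i. Multiply by 2.513274: -0.387191-0.000000i. P_2(cos γ) = -0.387191

-0.387191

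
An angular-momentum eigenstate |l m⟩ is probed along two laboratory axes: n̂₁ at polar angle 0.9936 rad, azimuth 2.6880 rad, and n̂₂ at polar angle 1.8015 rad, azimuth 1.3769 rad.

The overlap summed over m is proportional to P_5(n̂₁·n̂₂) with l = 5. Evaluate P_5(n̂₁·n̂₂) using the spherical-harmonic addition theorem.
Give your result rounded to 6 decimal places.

Summing Y*_{l m}(θ₁,φ₁)·Y_{l m}(θ₂,φ₂) over m ∈ [−5, 5]; prefactor 4π/(2·5+1) = 1.142397:
  [-5]  conj(Y_{5,-5})(Ω₁) = +0.123146+0.147047i ; Y_{5,-5}(Ω₂) = +0.334637-0.229584i ; Δ = +0.074969+0.020935i
  [-4]  conj(Y_{5,-4})(Ω₁) = -0.095252-0.383294i ; Y_{5,-4}(Ω₂) = -0.215227-0.211044i ; Δ = -0.060391+0.102597i
  [-3]  conj(Y_{5,-3})(Ω₁) = -0.071296+0.334470i ; Y_{5,-3}(Ω₂) = +0.092841-0.141184i ; Δ = +0.040603+0.041118i
  [-2]  conj(Y_{5,-2})(Ω₁) = -0.042687+0.054593i ; Y_{5,-2}(Ω₂) = -0.286665-0.117096i ; Δ = +0.018630-0.010652i
  [-1]  conj(Y_{5,-1})(Ω₁) = +0.315262-0.153688i ; Y_{5,-1}(Ω₂) = +0.019549-0.099557i ; Δ = -0.009138-0.034391i
  [+0]  conj(Y_{5,0})(Ω₁) = -0.016443-0.000000i ; Y_{5,0}(Ω₂) = -0.307860+0.000000i ; Δ = +0.005062+0.000000i
  [+1]  conj(Y_{5,1})(Ω₁) = -0.315262-0.153688i ; Y_{5,1}(Ω₂) = -0.019549-0.099557i ; Δ = -0.009138+0.034391i
  [+2]  conj(Y_{5,2})(Ω₁) = -0.042687-0.054593i ; Y_{5,2}(Ω₂) = -0.286665+0.117096i ; Δ = +0.018630+0.010652i
  [+3]  conj(Y_{5,3})(Ω₁) = +0.071296+0.334470i ; Y_{5,3}(Ω₂) = -0.092841-0.141184i ; Δ = +0.040603-0.041118i
  [+4]  conj(Y_{5,4})(Ω₁) = -0.095252+0.383294i ; Y_{5,4}(Ω₂) = -0.215227+0.211044i ; Δ = -0.060391-0.102597i
  [+5]  conj(Y_{5,5})(Ω₁) = -0.123146+0.147047i ; Y_{5,5}(Ω₂) = -0.334637-0.229584i ; Δ = +0.074969-0.020935i
Accumulated sum +0.134407-0.000000i; after 4π/(2l+1) scaling, +0.153546-0.000000i ⇒ P_5 = 0.153546

0.153546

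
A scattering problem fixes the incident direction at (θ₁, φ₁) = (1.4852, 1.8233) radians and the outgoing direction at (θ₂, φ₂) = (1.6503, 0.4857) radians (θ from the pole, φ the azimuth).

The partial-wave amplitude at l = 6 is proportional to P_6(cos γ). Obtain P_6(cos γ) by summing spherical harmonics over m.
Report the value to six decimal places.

Expand P_6 via completeness: Σ_{m} conj(Y_{6,m}) at Ω₁ times Y_{6,m} at Ω₂ —
  m=-6: Y*=-0.02634 - 0.47183j  Y=-0.46180 - 0.10686j  product -0.03825 + 0.22071j
  m=-5: Y*=-0.13384 + 0.04262j  Y=0.09894 + 0.08558j  product -0.01689 - 0.00724j
  m=-4: Y*=-0.17196 - 0.27380j  Y=0.11917 + 0.30543j  product 0.06313 - 0.08515j
  m=-3: Y*=-0.11049 + 0.11684j  Y=0.01704 - 0.14921j  product 0.01555 + 0.01848j
  m=-2: Y*=-0.24623 - 0.13612j  Y=0.16209 - 0.23723j  product -0.07220 + 0.03635j
  m=-1: Y*=-0.04193 + 0.16250j  Y=-0.13880 + 0.07327j  product -0.00609 - 0.02563j
  m=+0: Y*=-0.27013 + 0.00000j  Y=-0.27654 + 0.00000j  product 0.07470 + 0.00000j
  m=+1: Y*=0.04193 + 0.16250j  Y=0.13880 + 0.07327j  product -0.00609 + 0.02563j
  m=+2: Y*=-0.24623 + 0.13612j  Y=0.16209 + 0.23723j  product -0.07220 - 0.03635j
  m=+3: Y*=0.11049 + 0.11684j  Y=-0.01704 - 0.14921j  product 0.01555 - 0.01848j
  m=+4: Y*=-0.17196 + 0.27380j  Y=0.11917 - 0.30543j  product 0.06313 + 0.08515j
  m=+5: Y*=0.13384 + 0.04262j  Y=-0.09894 + 0.08558j  product -0.01689 + 0.00724j
  m=+6: Y*=-0.02634 + 0.47183j  Y=-0.46180 + 0.10686j  product -0.03825 - 0.22071j
Total Σ_m = -0.03480 + 0.00000j. Multiply by 0.966644: -0.03364 + 0.00000j. P_6(cos γ) = -0.033641

-0.033641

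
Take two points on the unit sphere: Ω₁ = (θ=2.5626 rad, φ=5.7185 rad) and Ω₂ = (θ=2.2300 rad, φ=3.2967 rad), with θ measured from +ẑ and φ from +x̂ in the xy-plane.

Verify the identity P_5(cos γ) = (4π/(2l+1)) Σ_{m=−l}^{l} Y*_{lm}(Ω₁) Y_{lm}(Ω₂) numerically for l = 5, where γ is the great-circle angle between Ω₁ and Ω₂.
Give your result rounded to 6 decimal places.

Summing Y*_{l m}(θ₁,φ₁)·Y_{l m}(θ₂,φ₂) over m ∈ [−5, 5]; prefactor 4π/(2·5+1) = 1.142397:
  [-5]  conj(Y_{5,-5})(Ω₁) = -0.021624-0.007122i ; Y_{5,-5}(Ω₂) = -0.102287+0.100290i ; Δ = +0.002926-0.001440i
  [-4]  conj(Y_{5,-4})(Ω₁) = +0.069926+0.085080i ; Y_{5,-4}(Ω₂) = -0.285581+0.204064i ; Δ = -0.037331-0.010028i
  [-3]  conj(Y_{5,-3})(Ω₁) = -0.036969-0.298404i ; Y_{5,-3}(Ω₂) = -0.362873+0.182197i ; Δ = +0.067783+0.101547i
  [-2]  conj(Y_{5,-2})(Ω₁) = -0.199922+0.423095i ; Y_{5,-2}(Ω₂) = -0.077469+0.024834i ; Δ = +0.004981-0.037741i
  [-1]  conj(Y_{5,-1})(Ω₁) = +0.221940-0.140598i ; Y_{5,-1}(Ω₂) = +0.324334-0.050714i ; Δ = +0.064853-0.056856i
  [+0]  conj(Y_{5,0})(Ω₁) = +0.305334-0.000000i ; Y_{5,0}(Ω₂) = +0.171472+0.000000i ; Δ = +0.052356+0.000000i
  [+1]  conj(Y_{5,1})(Ω₁) = -0.221940-0.140598i ; Y_{5,1}(Ω₂) = -0.324334-0.050714i ; Δ = +0.064853+0.056856i
  [+2]  conj(Y_{5,2})(Ω₁) = -0.199922-0.423095i ; Y_{5,2}(Ω₂) = -0.077469-0.024834i ; Δ = +0.004981+0.037741i
  [+3]  conj(Y_{5,3})(Ω₁) = +0.036969-0.298404i ; Y_{5,3}(Ω₂) = +0.362873+0.182197i ; Δ = +0.067783-0.101547i
  [+4]  conj(Y_{5,4})(Ω₁) = +0.069926-0.085080i ; Y_{5,4}(Ω₂) = -0.285581-0.204064i ; Δ = -0.037331+0.010028i
  [+5]  conj(Y_{5,5})(Ω₁) = +0.021624-0.007122i ; Y_{5,5}(Ω₂) = +0.102287+0.100290i ; Δ = +0.002926+0.001440i
Accumulated sum +0.258779+0.000000i; after 4π/(2l+1) scaling, +0.295628+0.000000i ⇒ P_5 = 0.295628

0.295628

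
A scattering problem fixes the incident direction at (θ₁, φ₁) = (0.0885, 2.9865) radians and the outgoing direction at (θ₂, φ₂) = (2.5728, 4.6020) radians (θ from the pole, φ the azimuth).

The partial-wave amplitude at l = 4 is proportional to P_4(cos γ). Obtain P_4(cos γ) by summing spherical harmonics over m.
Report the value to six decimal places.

Expand P_4 via completeness: Σ_{m} conj(Y_{4,m}) at Ω₁ times Y_{4,m} at Ω₂ —
  term(m=-4) = +0.000001-0.000000i   from Y*(Ω₁)=+0.000022-0.000016i, Y(Ω₂)=+0.033672+0.015916i
  term(m=-3) = -0.000019-0.000141i   from Y*(Ω₁)=-0.000769+0.000386i, Y(Ω₂)=-0.053580+0.155833i
  term(m=-2) = -0.005961+0.000534i   from Y*(Ω₁)=+0.014795-0.004742i, Y(Ω₂)=-0.375856-0.084356i
  term(m=-1) = +0.003105+0.069403i   from Y*(Ω₁)=-0.162350+0.025383i, Y(Ω₂)=+0.046576-0.420211i
  term(m=+0) = -0.056673+0.000000i   from Y*(Ω₁)=+0.813455-0.000000i, Y(Ω₂)=-0.069670+0.000000i
  term(m=+1) = +0.003105-0.069403i   from Y*(Ω₁)=+0.162350+0.025383i, Y(Ω₂)=-0.046576-0.420211i
  term(m=+2) = -0.005961-0.000534i   from Y*(Ω₁)=+0.014795+0.004742i, Y(Ω₂)=-0.375856+0.084356i
  term(m=+3) = -0.000019+0.000141i   from Y*(Ω₁)=+0.000769+0.000386i, Y(Ω₂)=+0.053580+0.155833i
  term(m=+4) = +0.000001+0.000000i   from Y*(Ω₁)=+0.000022+0.000016i, Y(Ω₂)=+0.033672-0.015916i
Accumulated sum -0.062422-0.000000i; after 4π/(2l+1) scaling, -0.087157-0.000000i ⇒ P_4 = -0.087157

-0.087157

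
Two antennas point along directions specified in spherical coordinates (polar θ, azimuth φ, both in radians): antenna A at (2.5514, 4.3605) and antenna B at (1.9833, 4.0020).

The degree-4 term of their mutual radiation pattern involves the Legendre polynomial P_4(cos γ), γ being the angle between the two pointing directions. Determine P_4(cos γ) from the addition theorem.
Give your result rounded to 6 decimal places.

Summing Y*_{l m}(θ₁,φ₁)·Y_{l m}(θ₂,φ₂) over m ∈ [−4, 4]; prefactor 4π/(2·4+1) = 1.396263:
  m=-4: Y*=(0.006899, -0.041885)  Y=(-0.297787, 0.092128)  product (0.001804, 0.013108)
  m=-3: Y*=(-0.155985, -0.088305)  Y=(-0.326814, -0.205065)  product (0.032870, 0.060846)
  m=-2: Y*=(-0.302690, 0.256914)  Y=(-0.005248, -0.034720)  product (0.010509, 0.009161)
  m=-1: Y*=(0.138123, 0.376182)  Y=(-0.212448, 0.246974)  product (-0.122251, -0.045806)
  m=+0: Y*=(-0.109096, -0.000000)  Y=(-0.097068, 0.000000)  product (0.010590, 0.000000)
  m=+1: Y*=(-0.138123, 0.376182)  Y=(0.212448, 0.246974)  product (-0.122251, 0.045806)
  m=+2: Y*=(-0.302690, -0.256914)  Y=(-0.005248, 0.034720)  product (0.010509, -0.009161)
  m=+3: Y*=(0.155985, -0.088305)  Y=(0.326814, -0.205065)  product (0.032870, -0.060846)
  m=+4: Y*=(0.006899, 0.041885)  Y=(-0.297787, -0.092128)  product (0.001804, -0.013108)
Σ over m = (-0.143546, -0.000000); ×(4π/9) → (-0.200429, -0.000000). Real part: -0.200429

-0.200429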